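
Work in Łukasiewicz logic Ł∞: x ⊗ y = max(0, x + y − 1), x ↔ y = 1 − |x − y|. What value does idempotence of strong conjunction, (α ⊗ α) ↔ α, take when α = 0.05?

0.95

α ⊗ α = max(0, 0.05 + 0.05 − 1) = max(0, -0.90) = 0.00
(α ⊗ α) ↔ α = 1 − |0.00 − 0.05| = 1 − 0.05 = 0.95
(The value 0.95 < 1 shows this instance is not satisfied; fails in Ł∞ since a ⊗ a = max(0, 2a−1) ≠ a in general.)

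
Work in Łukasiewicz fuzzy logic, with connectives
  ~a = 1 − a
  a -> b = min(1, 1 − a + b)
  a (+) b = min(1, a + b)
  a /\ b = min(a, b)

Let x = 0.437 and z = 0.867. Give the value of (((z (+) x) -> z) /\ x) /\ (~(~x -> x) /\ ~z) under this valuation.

z (+) x = min(1, 0.867 + 0.437) = min(1, 1.304) = 1.000
(z (+) x) -> z = min(1, 1 − 1.000 + 0.867) = min(1, 0.867) = 0.867
((z (+) x) -> z) /\ x = min(0.867, 0.437) = 0.437
~x = 1 − 0.437 = 0.563
~x -> x = min(1, 1 − 0.563 + 0.437) = min(1, 0.874) = 0.874
~(~x -> x) = 1 − 0.874 = 0.126
~z = 1 − 0.867 = 0.133
~(~x -> x) /\ ~z = min(0.126, 0.133) = 0.126
(((z (+) x) -> z) /\ x) /\ (~(~x -> x) /\ ~z) = min(0.437, 0.126) = 0.126

0.126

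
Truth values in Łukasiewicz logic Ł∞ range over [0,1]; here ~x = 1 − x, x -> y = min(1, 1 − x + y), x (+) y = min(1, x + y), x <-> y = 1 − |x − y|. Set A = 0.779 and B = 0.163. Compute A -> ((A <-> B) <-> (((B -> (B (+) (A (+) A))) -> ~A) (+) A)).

0.605

A <-> B = 1 − |0.779 − 0.163| = 1 − 0.616 = 0.384
A (+) A = min(1, 0.779 + 0.779) = min(1, 1.558) = 1.000
B (+) (A (+) A) = min(1, 0.163 + 1.000) = min(1, 1.163) = 1.000
B -> (B (+) (A (+) A)) = min(1, 1 − 0.163 + 1.000) = min(1, 1.837) = 1.000
~A = 1 − 0.779 = 0.221
(B -> (B (+) (A (+) A))) -> ~A = min(1, 1 − 1.000 + 0.221) = min(1, 0.221) = 0.221
((B -> (B (+) (A (+) A))) -> ~A) (+) A = min(1, 0.221 + 0.779) = min(1, 1.000) = 1.000
(A <-> B) <-> (((B -> (B (+) (A (+) A))) -> ~A) (+) A) = 1 − |0.384 − 1.000| = 1 − 0.616 = 0.384
A -> ((A <-> B) <-> (((B -> (B (+) (A (+) A))) -> ~A) (+) A)) = min(1, 1 − 0.779 + 0.384) = min(1, 0.605) = 0.605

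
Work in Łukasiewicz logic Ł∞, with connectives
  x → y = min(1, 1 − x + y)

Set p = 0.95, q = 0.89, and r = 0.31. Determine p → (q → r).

q → r = min(1, 1 − 0.89 + 0.31) = min(1, 0.42) = 0.42
p → (q → r) = min(1, 1 − 0.95 + 0.42) = min(1, 0.47) = 0.47

0.47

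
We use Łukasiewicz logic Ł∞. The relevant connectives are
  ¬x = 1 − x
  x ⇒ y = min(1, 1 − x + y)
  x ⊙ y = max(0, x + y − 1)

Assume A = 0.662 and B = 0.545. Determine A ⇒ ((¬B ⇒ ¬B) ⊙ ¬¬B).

¬B = 1 − 0.545 = 0.455
¬B ⇒ ¬B = min(1, 1 − 0.455 + 0.455) = min(1, 1.000) = 1.000
¬¬B = 1 − 0.455 = 0.545
(¬B ⇒ ¬B) ⊙ ¬¬B = max(0, 1.000 + 0.545 − 1) = max(0, 0.545) = 0.545
A ⇒ ((¬B ⇒ ¬B) ⊙ ¬¬B) = min(1, 1 − 0.662 + 0.545) = min(1, 0.883) = 0.883

0.883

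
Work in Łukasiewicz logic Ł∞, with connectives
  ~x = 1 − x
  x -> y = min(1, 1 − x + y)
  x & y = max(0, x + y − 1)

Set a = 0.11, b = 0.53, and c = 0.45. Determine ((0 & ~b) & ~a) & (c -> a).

~b = 1 − 0.53 = 0.47
0 & ~b = max(0, 0.00 + 0.47 − 1) = max(0, -0.53) = 0.00
~a = 1 − 0.11 = 0.89
(0 & ~b) & ~a = max(0, 0.00 + 0.89 − 1) = max(0, -0.11) = 0.00
c -> a = min(1, 1 − 0.45 + 0.11) = min(1, 0.66) = 0.66
((0 & ~b) & ~a) & (c -> a) = max(0, 0.00 + 0.66 − 1) = max(0, -0.34) = 0.00

0.00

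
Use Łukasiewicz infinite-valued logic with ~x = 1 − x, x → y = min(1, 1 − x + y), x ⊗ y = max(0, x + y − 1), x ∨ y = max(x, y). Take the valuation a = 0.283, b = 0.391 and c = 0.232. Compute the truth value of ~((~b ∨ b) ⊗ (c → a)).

0.391

~b = 1 − 0.391 = 0.609
~b ∨ b = max(0.609, 0.391) = 0.609
c → a = min(1, 1 − 0.232 + 0.283) = min(1, 1.051) = 1.000
(~b ∨ b) ⊗ (c → a) = max(0, 0.609 + 1.000 − 1) = max(0, 0.609) = 0.609
~((~b ∨ b) ⊗ (c → a)) = 1 − 0.609 = 0.391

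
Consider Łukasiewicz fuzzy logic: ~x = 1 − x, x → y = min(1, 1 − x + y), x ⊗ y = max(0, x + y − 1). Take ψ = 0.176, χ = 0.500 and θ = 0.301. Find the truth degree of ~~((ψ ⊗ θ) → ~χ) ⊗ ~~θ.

0.301

ψ ⊗ θ = max(0, 0.176 + 0.301 − 1) = max(0, -0.523) = 0.000
~χ = 1 − 0.500 = 0.500
(ψ ⊗ θ) → ~χ = min(1, 1 − 0.000 + 0.500) = min(1, 1.500) = 1.000
~((ψ ⊗ θ) → ~χ) = 1 − 1.000 = 0.000
~~((ψ ⊗ θ) → ~χ) = 1 − 0.000 = 1.000
~θ = 1 − 0.301 = 0.699
~~θ = 1 − 0.699 = 0.301
~~((ψ ⊗ θ) → ~χ) ⊗ ~~θ = max(0, 1.000 + 0.301 − 1) = max(0, 0.301) = 0.301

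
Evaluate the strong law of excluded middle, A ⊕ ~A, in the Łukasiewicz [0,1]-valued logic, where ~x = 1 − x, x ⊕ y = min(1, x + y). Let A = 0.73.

~A = 1 − 0.73 = 0.27
A ⊕ ~A = min(1, 0.73 + 0.27) = min(1, 1.00) = 1.00
(As expected: always 1 in Ł∞ since a ⊕ (1−a) = 1.)

1.00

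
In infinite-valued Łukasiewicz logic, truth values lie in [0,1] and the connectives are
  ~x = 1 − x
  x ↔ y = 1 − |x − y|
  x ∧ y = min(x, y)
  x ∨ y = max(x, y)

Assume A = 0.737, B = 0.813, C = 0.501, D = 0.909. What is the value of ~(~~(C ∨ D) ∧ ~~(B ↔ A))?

0.091

C ∨ D = max(0.501, 0.909) = 0.909
~(C ∨ D) = 1 − 0.909 = 0.091
~~(C ∨ D) = 1 − 0.091 = 0.909
B ↔ A = 1 − |0.813 − 0.737| = 1 − 0.076 = 0.924
~(B ↔ A) = 1 − 0.924 = 0.076
~~(B ↔ A) = 1 − 0.076 = 0.924
~~(C ∨ D) ∧ ~~(B ↔ A) = min(0.909, 0.924) = 0.909
~(~~(C ∨ D) ∧ ~~(B ↔ A)) = 1 − 0.909 = 0.091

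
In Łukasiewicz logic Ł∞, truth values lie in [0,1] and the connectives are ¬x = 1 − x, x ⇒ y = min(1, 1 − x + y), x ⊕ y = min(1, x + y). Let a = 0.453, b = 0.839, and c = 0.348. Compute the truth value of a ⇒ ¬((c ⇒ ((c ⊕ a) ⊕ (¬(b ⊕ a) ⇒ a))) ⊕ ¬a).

c ⊕ a = min(1, 0.348 + 0.453) = min(1, 0.801) = 0.801
b ⊕ a = min(1, 0.839 + 0.453) = min(1, 1.292) = 1.000
¬(b ⊕ a) = 1 − 1.000 = 0.000
¬(b ⊕ a) ⇒ a = min(1, 1 − 0.000 + 0.453) = min(1, 1.453) = 1.000
(c ⊕ a) ⊕ (¬(b ⊕ a) ⇒ a) = min(1, 0.801 + 1.000) = min(1, 1.801) = 1.000
c ⇒ ((c ⊕ a) ⊕ (¬(b ⊕ a) ⇒ a)) = min(1, 1 − 0.348 + 1.000) = min(1, 1.652) = 1.000
¬a = 1 − 0.453 = 0.547
(c ⇒ ((c ⊕ a) ⊕ (¬(b ⊕ a) ⇒ a))) ⊕ ¬a = min(1, 1.000 + 0.547) = min(1, 1.547) = 1.000
¬((c ⇒ ((c ⊕ a) ⊕ (¬(b ⊕ a) ⇒ a))) ⊕ ¬a) = 1 − 1.000 = 0.000
a ⇒ ¬((c ⇒ ((c ⊕ a) ⊕ (¬(b ⊕ a) ⇒ a))) ⊕ ¬a) = min(1, 1 − 0.453 + 0.000) = min(1, 0.547) = 0.547

0.547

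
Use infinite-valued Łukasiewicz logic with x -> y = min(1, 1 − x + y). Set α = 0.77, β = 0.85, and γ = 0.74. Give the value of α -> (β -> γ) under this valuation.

β -> γ = min(1, 1 − 0.85 + 0.74) = min(1, 0.89) = 0.89
α -> (β -> γ) = min(1, 1 − 0.77 + 0.89) = min(1, 1.12) = 1.00

1.00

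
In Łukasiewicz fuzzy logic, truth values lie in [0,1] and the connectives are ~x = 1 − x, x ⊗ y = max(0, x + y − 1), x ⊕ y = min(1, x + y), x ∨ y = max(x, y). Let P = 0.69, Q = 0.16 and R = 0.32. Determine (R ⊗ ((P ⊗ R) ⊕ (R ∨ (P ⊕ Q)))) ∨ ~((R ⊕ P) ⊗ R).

P ⊗ R = max(0, 0.69 + 0.32 − 1) = max(0, 0.01) = 0.01
P ⊕ Q = min(1, 0.69 + 0.16) = min(1, 0.85) = 0.85
R ∨ (P ⊕ Q) = max(0.32, 0.85) = 0.85
(P ⊗ R) ⊕ (R ∨ (P ⊕ Q)) = min(1, 0.01 + 0.85) = min(1, 0.86) = 0.86
R ⊗ ((P ⊗ R) ⊕ (R ∨ (P ⊕ Q))) = max(0, 0.32 + 0.86 − 1) = max(0, 0.18) = 0.18
R ⊕ P = min(1, 0.32 + 0.69) = min(1, 1.01) = 1.00
(R ⊕ P) ⊗ R = max(0, 1.00 + 0.32 − 1) = max(0, 0.32) = 0.32
~((R ⊕ P) ⊗ R) = 1 − 0.32 = 0.68
(R ⊗ ((P ⊗ R) ⊕ (R ∨ (P ⊕ Q)))) ∨ ~((R ⊕ P) ⊗ R) = max(0.18, 0.68) = 0.68

0.68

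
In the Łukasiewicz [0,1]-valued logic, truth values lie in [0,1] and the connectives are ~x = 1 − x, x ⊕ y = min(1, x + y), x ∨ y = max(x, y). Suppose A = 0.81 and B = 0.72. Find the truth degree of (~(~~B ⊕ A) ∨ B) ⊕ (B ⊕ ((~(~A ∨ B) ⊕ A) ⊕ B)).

1.00

~B = 1 − 0.72 = 0.28
~~B = 1 − 0.28 = 0.72
~~B ⊕ A = min(1, 0.72 + 0.81) = min(1, 1.53) = 1.00
~(~~B ⊕ A) = 1 − 1.00 = 0.00
~(~~B ⊕ A) ∨ B = max(0.00, 0.72) = 0.72
~A = 1 − 0.81 = 0.19
~A ∨ B = max(0.19, 0.72) = 0.72
~(~A ∨ B) = 1 − 0.72 = 0.28
~(~A ∨ B) ⊕ A = min(1, 0.28 + 0.81) = min(1, 1.09) = 1.00
(~(~A ∨ B) ⊕ A) ⊕ B = min(1, 1.00 + 0.72) = min(1, 1.72) = 1.00
B ⊕ ((~(~A ∨ B) ⊕ A) ⊕ B) = min(1, 0.72 + 1.00) = min(1, 1.72) = 1.00
(~(~~B ⊕ A) ∨ B) ⊕ (B ⊕ ((~(~A ∨ B) ⊕ A) ⊕ B)) = min(1, 0.72 + 1.00) = min(1, 1.72) = 1.00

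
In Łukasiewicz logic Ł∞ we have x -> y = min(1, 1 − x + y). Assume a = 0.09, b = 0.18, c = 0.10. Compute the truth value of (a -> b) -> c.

0.10

a -> b = min(1, 1 − 0.09 + 0.18) = min(1, 1.09) = 1.00
(a -> b) -> c = min(1, 1 − 1.00 + 0.10) = min(1, 0.10) = 0.10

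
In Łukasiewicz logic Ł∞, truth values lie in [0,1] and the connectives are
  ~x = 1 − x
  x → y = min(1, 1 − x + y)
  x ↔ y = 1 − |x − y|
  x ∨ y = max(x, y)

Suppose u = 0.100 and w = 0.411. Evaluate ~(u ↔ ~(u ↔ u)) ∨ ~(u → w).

0.100

u ↔ u = 1 − |0.100 − 0.100| = 1 − 0.000 = 1.000
~(u ↔ u) = 1 − 1.000 = 0.000
u ↔ ~(u ↔ u) = 1 − |0.100 − 0.000| = 1 − 0.100 = 0.900
~(u ↔ ~(u ↔ u)) = 1 − 0.900 = 0.100
u → w = min(1, 1 − 0.100 + 0.411) = min(1, 1.311) = 1.000
~(u → w) = 1 − 1.000 = 0.000
~(u ↔ ~(u ↔ u)) ∨ ~(u → w) = max(0.100, 0.000) = 0.100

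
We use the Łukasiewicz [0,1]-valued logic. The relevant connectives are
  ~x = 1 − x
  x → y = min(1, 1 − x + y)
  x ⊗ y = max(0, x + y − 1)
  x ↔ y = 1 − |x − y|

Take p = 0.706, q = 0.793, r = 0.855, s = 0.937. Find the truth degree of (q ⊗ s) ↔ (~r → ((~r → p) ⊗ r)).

q ⊗ s = max(0, 0.793 + 0.937 − 1) = max(0, 0.730) = 0.730
~r = 1 − 0.855 = 0.145
~r → p = min(1, 1 − 0.145 + 0.706) = min(1, 1.561) = 1.000
(~r → p) ⊗ r = max(0, 1.000 + 0.855 − 1) = max(0, 0.855) = 0.855
~r → ((~r → p) ⊗ r) = min(1, 1 − 0.145 + 0.855) = min(1, 1.710) = 1.000
(q ⊗ s) ↔ (~r → ((~r → p) ⊗ r)) = 1 − |0.730 − 1.000| = 1 − 0.270 = 0.730

0.730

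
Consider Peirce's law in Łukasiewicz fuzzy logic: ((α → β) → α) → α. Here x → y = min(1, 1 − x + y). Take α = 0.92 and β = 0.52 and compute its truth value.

0.92

α → β = min(1, 1 − 0.92 + 0.52) = min(1, 0.60) = 0.60
(α → β) → α = min(1, 1 − 0.60 + 0.92) = min(1, 1.32) = 1.00
((α → β) → α) → α = min(1, 1 − 1.00 + 0.92) = min(1, 0.92) = 0.92
(The value 0.92 < 1 shows this instance is not satisfied; not a Ł∞-tautology in general.)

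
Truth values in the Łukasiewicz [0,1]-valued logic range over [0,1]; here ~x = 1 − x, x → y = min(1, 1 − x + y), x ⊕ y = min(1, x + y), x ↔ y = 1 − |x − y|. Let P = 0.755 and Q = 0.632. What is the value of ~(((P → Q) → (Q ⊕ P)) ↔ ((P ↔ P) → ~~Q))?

0.368

P → Q = min(1, 1 − 0.755 + 0.632) = min(1, 0.877) = 0.877
Q ⊕ P = min(1, 0.632 + 0.755) = min(1, 1.387) = 1.000
(P → Q) → (Q ⊕ P) = min(1, 1 − 0.877 + 1.000) = min(1, 1.123) = 1.000
P ↔ P = 1 − |0.755 − 0.755| = 1 − 0.000 = 1.000
~Q = 1 − 0.632 = 0.368
~~Q = 1 − 0.368 = 0.632
(P ↔ P) → ~~Q = min(1, 1 − 1.000 + 0.632) = min(1, 0.632) = 0.632
((P → Q) → (Q ⊕ P)) ↔ ((P ↔ P) → ~~Q) = 1 − |1.000 − 0.632| = 1 − 0.368 = 0.632
~(((P → Q) → (Q ⊕ P)) ↔ ((P ↔ P) → ~~Q)) = 1 − 0.632 = 0.368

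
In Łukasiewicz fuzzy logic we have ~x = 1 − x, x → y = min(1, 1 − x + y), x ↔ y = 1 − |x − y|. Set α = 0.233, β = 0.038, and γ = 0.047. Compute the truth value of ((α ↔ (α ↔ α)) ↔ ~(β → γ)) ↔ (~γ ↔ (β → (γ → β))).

α ↔ α = 1 − |0.233 − 0.233| = 1 − 0.000 = 1.000
α ↔ (α ↔ α) = 1 − |0.233 − 1.000| = 1 − 0.767 = 0.233
β → γ = min(1, 1 − 0.038 + 0.047) = min(1, 1.009) = 1.000
~(β → γ) = 1 − 1.000 = 0.000
(α ↔ (α ↔ α)) ↔ ~(β → γ) = 1 − |0.233 − 0.000| = 1 − 0.233 = 0.767
~γ = 1 − 0.047 = 0.953
γ → β = min(1, 1 − 0.047 + 0.038) = min(1, 0.991) = 0.991
β → (γ → β) = min(1, 1 − 0.038 + 0.991) = min(1, 1.953) = 1.000
~γ ↔ (β → (γ → β)) = 1 − |0.953 − 1.000| = 1 − 0.047 = 0.953
((α ↔ (α ↔ α)) ↔ ~(β → γ)) ↔ (~γ ↔ (β → (γ → β))) = 1 − |0.767 − 0.953| = 1 − 0.186 = 0.814

0.814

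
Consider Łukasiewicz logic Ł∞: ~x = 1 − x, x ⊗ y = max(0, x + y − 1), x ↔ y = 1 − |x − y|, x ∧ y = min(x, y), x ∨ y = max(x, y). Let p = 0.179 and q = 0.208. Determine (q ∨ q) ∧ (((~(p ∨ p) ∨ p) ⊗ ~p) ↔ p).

q ∨ q = max(0.208, 0.208) = 0.208
p ∨ p = max(0.179, 0.179) = 0.179
~(p ∨ p) = 1 − 0.179 = 0.821
~(p ∨ p) ∨ p = max(0.821, 0.179) = 0.821
~p = 1 − 0.179 = 0.821
(~(p ∨ p) ∨ p) ⊗ ~p = max(0, 0.821 + 0.821 − 1) = max(0, 0.642) = 0.642
((~(p ∨ p) ∨ p) ⊗ ~p) ↔ p = 1 − |0.642 − 0.179| = 1 − 0.463 = 0.537
(q ∨ q) ∧ (((~(p ∨ p) ∨ p) ⊗ ~p) ↔ p) = min(0.208, 0.537) = 0.208

0.208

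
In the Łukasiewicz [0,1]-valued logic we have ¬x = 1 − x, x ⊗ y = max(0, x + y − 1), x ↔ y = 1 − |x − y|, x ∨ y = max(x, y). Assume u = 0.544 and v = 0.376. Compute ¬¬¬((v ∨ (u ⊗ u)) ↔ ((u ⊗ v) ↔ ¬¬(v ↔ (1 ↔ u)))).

0.208

u ⊗ u = max(0, 0.544 + 0.544 − 1) = max(0, 0.088) = 0.088
v ∨ (u ⊗ u) = max(0.376, 0.088) = 0.376
u ⊗ v = max(0, 0.544 + 0.376 − 1) = max(0, -0.080) = 0.000
1 ↔ u = 1 − |1.000 − 0.544| = 1 − 0.456 = 0.544
v ↔ (1 ↔ u) = 1 − |0.376 − 0.544| = 1 − 0.168 = 0.832
¬(v ↔ (1 ↔ u)) = 1 − 0.832 = 0.168
¬¬(v ↔ (1 ↔ u)) = 1 − 0.168 = 0.832
(u ⊗ v) ↔ ¬¬(v ↔ (1 ↔ u)) = 1 − |0.000 − 0.832| = 1 − 0.832 = 0.168
(v ∨ (u ⊗ u)) ↔ ((u ⊗ v) ↔ ¬¬(v ↔ (1 ↔ u))) = 1 − |0.376 − 0.168| = 1 − 0.208 = 0.792
¬((v ∨ (u ⊗ u)) ↔ ((u ⊗ v) ↔ ¬¬(v ↔ (1 ↔ u)))) = 1 − 0.792 = 0.208
¬¬((v ∨ (u ⊗ u)) ↔ ((u ⊗ v) ↔ ¬¬(v ↔ (1 ↔ u)))) = 1 − 0.208 = 0.792
¬¬¬((v ∨ (u ⊗ u)) ↔ ((u ⊗ v) ↔ ¬¬(v ↔ (1 ↔ u)))) = 1 − 0.792 = 0.208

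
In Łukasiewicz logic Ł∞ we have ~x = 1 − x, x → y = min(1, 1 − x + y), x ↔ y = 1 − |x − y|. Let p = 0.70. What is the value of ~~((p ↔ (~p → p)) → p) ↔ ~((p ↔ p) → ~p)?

~p = 1 − 0.70 = 0.30
~p → p = min(1, 1 − 0.30 + 0.70) = min(1, 1.40) = 1.00
p ↔ (~p → p) = 1 − |0.70 − 1.00| = 1 − 0.30 = 0.70
(p ↔ (~p → p)) → p = min(1, 1 − 0.70 + 0.70) = min(1, 1.00) = 1.00
~((p ↔ (~p → p)) → p) = 1 − 1.00 = 0.00
~~((p ↔ (~p → p)) → p) = 1 − 0.00 = 1.00
p ↔ p = 1 − |0.70 − 0.70| = 1 − 0.00 = 1.00
(p ↔ p) → ~p = min(1, 1 − 1.00 + 0.30) = min(1, 0.30) = 0.30
~((p ↔ p) → ~p) = 1 − 0.30 = 0.70
~~((p ↔ (~p → p)) → p) ↔ ~((p ↔ p) → ~p) = 1 − |1.00 − 0.70| = 1 − 0.30 = 0.70

0.70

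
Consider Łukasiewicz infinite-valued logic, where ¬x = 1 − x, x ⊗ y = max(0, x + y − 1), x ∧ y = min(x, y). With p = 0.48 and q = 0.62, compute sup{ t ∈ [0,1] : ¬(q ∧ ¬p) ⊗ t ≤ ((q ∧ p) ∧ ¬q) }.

¬p = 1 − 0.48 = 0.52
q ∧ ¬p = min(0.62, 0.52) = 0.52
¬(q ∧ ¬p) = 1 − 0.52 = 0.48
So the left factor is ¬(q ∧ ¬p) = 0.48.
q ∧ p = min(0.62, 0.48) = 0.48
¬q = 1 − 0.62 = 0.38
(q ∧ p) ∧ ¬q = min(0.48, 0.38) = 0.38
So the right-hand bound is (q ∧ p) ∧ ¬q = 0.38.
The residuum of the Łukasiewicz t-norm gives the supremum: min(1, 1 − 0.48 + 0.38).
1 − 0.48 + 0.38 = 0.90, so t = min(1, 0.90) = 0.90.
Check: 0.48 ⊗ 0.90 = max(0, 0.38) = 0.38 ≤ 0.38.

0.90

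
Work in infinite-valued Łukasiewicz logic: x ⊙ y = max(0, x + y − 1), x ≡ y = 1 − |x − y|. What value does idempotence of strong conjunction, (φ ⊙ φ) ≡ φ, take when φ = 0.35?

φ ⊙ φ = max(0, 0.35 + 0.35 − 1) = max(0, -0.30) = 0.00
(φ ⊙ φ) ≡ φ = 1 − |0.00 − 0.35| = 1 − 0.35 = 0.65
(The value 0.65 < 1 shows this instance is not satisfied; fails in Ł∞ since a ⊗ a = max(0, 2a−1) ≠ a in general.)

0.65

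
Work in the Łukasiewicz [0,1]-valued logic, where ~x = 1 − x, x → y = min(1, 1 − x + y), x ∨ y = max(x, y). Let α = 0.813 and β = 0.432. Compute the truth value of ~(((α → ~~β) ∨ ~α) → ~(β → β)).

~β = 1 − 0.432 = 0.568
~~β = 1 − 0.568 = 0.432
α → ~~β = min(1, 1 − 0.813 + 0.432) = min(1, 0.619) = 0.619
~α = 1 − 0.813 = 0.187
(α → ~~β) ∨ ~α = max(0.619, 0.187) = 0.619
β → β = min(1, 1 − 0.432 + 0.432) = min(1, 1.000) = 1.000
~(β → β) = 1 − 1.000 = 0.000
((α → ~~β) ∨ ~α) → ~(β → β) = min(1, 1 − 0.619 + 0.000) = min(1, 0.381) = 0.381
~(((α → ~~β) ∨ ~α) → ~(β → β)) = 1 − 0.381 = 0.619

0.619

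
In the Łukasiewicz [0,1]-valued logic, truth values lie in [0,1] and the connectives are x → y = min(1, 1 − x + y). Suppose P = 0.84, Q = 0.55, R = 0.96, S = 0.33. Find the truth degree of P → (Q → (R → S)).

0.98

R → S = min(1, 1 − 0.96 + 0.33) = min(1, 0.37) = 0.37
Q → (R → S) = min(1, 1 − 0.55 + 0.37) = min(1, 0.82) = 0.82
P → (Q → (R → S)) = min(1, 1 − 0.84 + 0.82) = min(1, 0.98) = 0.98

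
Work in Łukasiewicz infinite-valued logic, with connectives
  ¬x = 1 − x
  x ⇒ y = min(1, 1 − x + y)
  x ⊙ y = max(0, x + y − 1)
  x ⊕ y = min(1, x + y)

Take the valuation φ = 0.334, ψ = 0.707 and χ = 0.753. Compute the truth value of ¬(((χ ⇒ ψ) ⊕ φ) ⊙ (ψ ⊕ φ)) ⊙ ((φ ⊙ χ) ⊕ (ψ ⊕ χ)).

χ ⇒ ψ = min(1, 1 − 0.753 + 0.707) = min(1, 0.954) = 0.954
(χ ⇒ ψ) ⊕ φ = min(1, 0.954 + 0.334) = min(1, 1.288) = 1.000
ψ ⊕ φ = min(1, 0.707 + 0.334) = min(1, 1.041) = 1.000
((χ ⇒ ψ) ⊕ φ) ⊙ (ψ ⊕ φ) = max(0, 1.000 + 1.000 − 1) = max(0, 1.000) = 1.000
¬(((χ ⇒ ψ) ⊕ φ) ⊙ (ψ ⊕ φ)) = 1 − 1.000 = 0.000
φ ⊙ χ = max(0, 0.334 + 0.753 − 1) = max(0, 0.087) = 0.087
ψ ⊕ χ = min(1, 0.707 + 0.753) = min(1, 1.460) = 1.000
(φ ⊙ χ) ⊕ (ψ ⊕ χ) = min(1, 0.087 + 1.000) = min(1, 1.087) = 1.000
¬(((χ ⇒ ψ) ⊕ φ) ⊙ (ψ ⊕ φ)) ⊙ ((φ ⊙ χ) ⊕ (ψ ⊕ χ)) = max(0, 0.000 + 1.000 − 1) = max(0, 0.000) = 0.000

0.000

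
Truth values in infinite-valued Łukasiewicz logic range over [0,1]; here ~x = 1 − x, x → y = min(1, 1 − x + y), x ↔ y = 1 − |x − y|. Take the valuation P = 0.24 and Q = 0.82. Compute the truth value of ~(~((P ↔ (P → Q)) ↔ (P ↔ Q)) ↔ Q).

0.64

P → Q = min(1, 1 − 0.24 + 0.82) = min(1, 1.58) = 1.00
P ↔ (P → Q) = 1 − |0.24 − 1.00| = 1 − 0.76 = 0.24
P ↔ Q = 1 − |0.24 − 0.82| = 1 − 0.58 = 0.42
(P ↔ (P → Q)) ↔ (P ↔ Q) = 1 − |0.24 − 0.42| = 1 − 0.18 = 0.82
~((P ↔ (P → Q)) ↔ (P ↔ Q)) = 1 − 0.82 = 0.18
~((P ↔ (P → Q)) ↔ (P ↔ Q)) ↔ Q = 1 − |0.18 − 0.82| = 1 − 0.64 = 0.36
~(~((P ↔ (P → Q)) ↔ (P ↔ Q)) ↔ Q) = 1 − 0.36 = 0.64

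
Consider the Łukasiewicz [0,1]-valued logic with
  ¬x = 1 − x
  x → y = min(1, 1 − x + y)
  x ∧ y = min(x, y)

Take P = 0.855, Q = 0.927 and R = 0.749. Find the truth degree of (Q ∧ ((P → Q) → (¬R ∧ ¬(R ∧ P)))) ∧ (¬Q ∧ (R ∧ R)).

P → Q = min(1, 1 − 0.855 + 0.927) = min(1, 1.072) = 1.000
¬R = 1 − 0.749 = 0.251
R ∧ P = min(0.749, 0.855) = 0.749
¬(R ∧ P) = 1 − 0.749 = 0.251
¬R ∧ ¬(R ∧ P) = min(0.251, 0.251) = 0.251
(P → Q) → (¬R ∧ ¬(R ∧ P)) = min(1, 1 − 1.000 + 0.251) = min(1, 0.251) = 0.251
Q ∧ ((P → Q) → (¬R ∧ ¬(R ∧ P))) = min(0.927, 0.251) = 0.251
¬Q = 1 − 0.927 = 0.073
R ∧ R = min(0.749, 0.749) = 0.749
¬Q ∧ (R ∧ R) = min(0.073, 0.749) = 0.073
(Q ∧ ((P → Q) → (¬R ∧ ¬(R ∧ P)))) ∧ (¬Q ∧ (R ∧ R)) = min(0.251, 0.073) = 0.073

0.073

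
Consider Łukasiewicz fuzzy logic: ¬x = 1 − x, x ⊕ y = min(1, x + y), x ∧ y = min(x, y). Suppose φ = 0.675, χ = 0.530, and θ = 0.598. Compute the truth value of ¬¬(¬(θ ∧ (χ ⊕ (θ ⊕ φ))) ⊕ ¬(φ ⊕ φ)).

θ ⊕ φ = min(1, 0.598 + 0.675) = min(1, 1.273) = 1.000
χ ⊕ (θ ⊕ φ) = min(1, 0.530 + 1.000) = min(1, 1.530) = 1.000
θ ∧ (χ ⊕ (θ ⊕ φ)) = min(0.598, 1.000) = 0.598
¬(θ ∧ (χ ⊕ (θ ⊕ φ))) = 1 − 0.598 = 0.402
φ ⊕ φ = min(1, 0.675 + 0.675) = min(1, 1.350) = 1.000
¬(φ ⊕ φ) = 1 − 1.000 = 0.000
¬(θ ∧ (χ ⊕ (θ ⊕ φ))) ⊕ ¬(φ ⊕ φ) = min(1, 0.402 + 0.000) = min(1, 0.402) = 0.402
¬(¬(θ ∧ (χ ⊕ (θ ⊕ φ))) ⊕ ¬(φ ⊕ φ)) = 1 − 0.402 = 0.598
¬¬(¬(θ ∧ (χ ⊕ (θ ⊕ φ))) ⊕ ¬(φ ⊕ φ)) = 1 − 0.598 = 0.402

0.402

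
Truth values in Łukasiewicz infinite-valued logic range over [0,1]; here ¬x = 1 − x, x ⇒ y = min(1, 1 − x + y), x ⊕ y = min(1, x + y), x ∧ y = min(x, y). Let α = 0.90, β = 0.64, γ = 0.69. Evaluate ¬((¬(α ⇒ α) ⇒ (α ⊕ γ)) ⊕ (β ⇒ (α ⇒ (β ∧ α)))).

0.00

α ⇒ α = min(1, 1 − 0.90 + 0.90) = min(1, 1.00) = 1.00
¬(α ⇒ α) = 1 − 1.00 = 0.00
α ⊕ γ = min(1, 0.90 + 0.69) = min(1, 1.59) = 1.00
¬(α ⇒ α) ⇒ (α ⊕ γ) = min(1, 1 − 0.00 + 1.00) = min(1, 2.00) = 1.00
β ∧ α = min(0.64, 0.90) = 0.64
α ⇒ (β ∧ α) = min(1, 1 − 0.90 + 0.64) = min(1, 0.74) = 0.74
β ⇒ (α ⇒ (β ∧ α)) = min(1, 1 − 0.64 + 0.74) = min(1, 1.10) = 1.00
(¬(α ⇒ α) ⇒ (α ⊕ γ)) ⊕ (β ⇒ (α ⇒ (β ∧ α))) = min(1, 1.00 + 1.00) = min(1, 2.00) = 1.00
¬((¬(α ⇒ α) ⇒ (α ⊕ γ)) ⊕ (β ⇒ (α ⇒ (β ∧ α)))) = 1 − 1.00 = 0.00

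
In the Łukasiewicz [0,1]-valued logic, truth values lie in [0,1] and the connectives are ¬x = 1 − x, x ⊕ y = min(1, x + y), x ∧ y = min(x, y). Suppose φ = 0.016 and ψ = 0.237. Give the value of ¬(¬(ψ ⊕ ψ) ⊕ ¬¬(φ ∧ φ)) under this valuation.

0.458

ψ ⊕ ψ = min(1, 0.237 + 0.237) = min(1, 0.474) = 0.474
¬(ψ ⊕ ψ) = 1 − 0.474 = 0.526
φ ∧ φ = min(0.016, 0.016) = 0.016
¬(φ ∧ φ) = 1 − 0.016 = 0.984
¬¬(φ ∧ φ) = 1 − 0.984 = 0.016
¬(ψ ⊕ ψ) ⊕ ¬¬(φ ∧ φ) = min(1, 0.526 + 0.016) = min(1, 0.542) = 0.542
¬(¬(ψ ⊕ ψ) ⊕ ¬¬(φ ∧ φ)) = 1 − 0.542 = 0.458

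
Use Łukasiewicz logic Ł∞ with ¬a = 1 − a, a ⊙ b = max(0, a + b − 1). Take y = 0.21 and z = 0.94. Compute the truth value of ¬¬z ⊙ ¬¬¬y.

0.73

¬z = 1 − 0.94 = 0.06
¬¬z = 1 − 0.06 = 0.94
¬y = 1 − 0.21 = 0.79
¬¬y = 1 − 0.79 = 0.21
¬¬¬y = 1 − 0.21 = 0.79
¬¬z ⊙ ¬¬¬y = max(0, 0.94 + 0.79 − 1) = max(0, 0.73) = 0.73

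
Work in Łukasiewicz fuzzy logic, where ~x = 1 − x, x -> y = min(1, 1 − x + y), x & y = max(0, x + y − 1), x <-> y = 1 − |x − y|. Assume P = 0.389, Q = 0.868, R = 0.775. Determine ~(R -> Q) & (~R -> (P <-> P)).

0.000

R -> Q = min(1, 1 − 0.775 + 0.868) = min(1, 1.093) = 1.000
~(R -> Q) = 1 − 1.000 = 0.000
~R = 1 − 0.775 = 0.225
P <-> P = 1 − |0.389 − 0.389| = 1 − 0.000 = 1.000
~R -> (P <-> P) = min(1, 1 − 0.225 + 1.000) = min(1, 1.775) = 1.000
~(R -> Q) & (~R -> (P <-> P)) = max(0, 0.000 + 1.000 − 1) = max(0, 0.000) = 0.000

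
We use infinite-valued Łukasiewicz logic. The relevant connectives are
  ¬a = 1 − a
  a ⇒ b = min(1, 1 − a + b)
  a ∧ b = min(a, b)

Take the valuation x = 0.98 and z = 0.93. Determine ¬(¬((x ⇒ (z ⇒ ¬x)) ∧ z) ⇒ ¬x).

¬x = 1 − 0.98 = 0.02
z ⇒ ¬x = min(1, 1 − 0.93 + 0.02) = min(1, 0.09) = 0.09
x ⇒ (z ⇒ ¬x) = min(1, 1 − 0.98 + 0.09) = min(1, 0.11) = 0.11
(x ⇒ (z ⇒ ¬x)) ∧ z = min(0.11, 0.93) = 0.11
¬((x ⇒ (z ⇒ ¬x)) ∧ z) = 1 − 0.11 = 0.89
¬((x ⇒ (z ⇒ ¬x)) ∧ z) ⇒ ¬x = min(1, 1 − 0.89 + 0.02) = min(1, 0.13) = 0.13
¬(¬((x ⇒ (z ⇒ ¬x)) ∧ z) ⇒ ¬x) = 1 − 0.13 = 0.87

0.87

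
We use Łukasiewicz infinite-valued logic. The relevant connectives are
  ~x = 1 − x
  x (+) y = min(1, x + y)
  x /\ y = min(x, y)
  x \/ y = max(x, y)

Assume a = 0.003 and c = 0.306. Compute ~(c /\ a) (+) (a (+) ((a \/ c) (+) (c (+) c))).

c /\ a = min(0.306, 0.003) = 0.003
~(c /\ a) = 1 − 0.003 = 0.997
a \/ c = max(0.003, 0.306) = 0.306
c (+) c = min(1, 0.306 + 0.306) = min(1, 0.612) = 0.612
(a \/ c) (+) (c (+) c) = min(1, 0.306 + 0.612) = min(1, 0.918) = 0.918
a (+) ((a \/ c) (+) (c (+) c)) = min(1, 0.003 + 0.918) = min(1, 0.921) = 0.921
~(c /\ a) (+) (a (+) ((a \/ c) (+) (c (+) c))) = min(1, 0.997 + 0.921) = min(1, 1.918) = 1.000

1.000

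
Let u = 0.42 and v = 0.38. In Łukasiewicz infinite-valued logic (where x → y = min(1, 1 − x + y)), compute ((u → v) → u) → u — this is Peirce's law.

u → v = min(1, 1 − 0.42 + 0.38) = min(1, 0.96) = 0.96
(u → v) → u = min(1, 1 − 0.96 + 0.42) = min(1, 0.46) = 0.46
((u → v) → u) → u = min(1, 1 − 0.46 + 0.42) = min(1, 0.96) = 0.96
(The value 0.96 < 1 shows this instance is not satisfied; not a Ł∞-tautology in general.)

0.96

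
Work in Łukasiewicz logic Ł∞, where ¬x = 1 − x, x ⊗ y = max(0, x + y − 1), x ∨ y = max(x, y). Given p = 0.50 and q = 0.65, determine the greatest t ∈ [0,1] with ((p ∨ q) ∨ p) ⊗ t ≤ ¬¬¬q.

0.70

p ∨ q = max(0.50, 0.65) = 0.65
(p ∨ q) ∨ p = max(0.65, 0.50) = 0.65
So the left factor is (p ∨ q) ∨ p = 0.65.
¬q = 1 − 0.65 = 0.35
¬¬q = 1 − 0.35 = 0.65
¬¬¬q = 1 − 0.65 = 0.35
So the right-hand bound is ¬¬¬q = 0.35.
The residuum of the Łukasiewicz t-norm gives the supremum: min(1, 1 − 0.65 + 0.35).
1 − 0.65 + 0.35 = 0.70, so t = min(1, 0.70) = 0.70.
Check: 0.65 ⊗ 0.70 = max(0, 0.35) = 0.35 ≤ 0.35.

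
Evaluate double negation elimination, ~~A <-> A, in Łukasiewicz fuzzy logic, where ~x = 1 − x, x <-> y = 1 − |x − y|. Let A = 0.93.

1.00

~A = 1 − 0.93 = 0.07
~~A = 1 − 0.07 = 0.93
~~A <-> A = 1 − |0.93 − 0.93| = 1 − 0.00 = 1.00
(As expected: always 1 in Ł∞ since negation is involutive.)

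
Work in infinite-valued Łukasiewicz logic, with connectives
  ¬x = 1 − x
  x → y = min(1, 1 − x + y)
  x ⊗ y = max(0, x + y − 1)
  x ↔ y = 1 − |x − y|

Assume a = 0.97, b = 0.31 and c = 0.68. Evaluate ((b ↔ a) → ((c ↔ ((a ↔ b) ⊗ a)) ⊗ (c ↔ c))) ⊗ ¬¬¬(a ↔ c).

0.29

b ↔ a = 1 − |0.31 − 0.97| = 1 − 0.66 = 0.34
a ↔ b = 1 − |0.97 − 0.31| = 1 − 0.66 = 0.34
(a ↔ b) ⊗ a = max(0, 0.34 + 0.97 − 1) = max(0, 0.31) = 0.31
c ↔ ((a ↔ b) ⊗ a) = 1 − |0.68 − 0.31| = 1 − 0.37 = 0.63
c ↔ c = 1 − |0.68 − 0.68| = 1 − 0.00 = 1.00
(c ↔ ((a ↔ b) ⊗ a)) ⊗ (c ↔ c) = max(0, 0.63 + 1.00 − 1) = max(0, 0.63) = 0.63
(b ↔ a) → ((c ↔ ((a ↔ b) ⊗ a)) ⊗ (c ↔ c)) = min(1, 1 − 0.34 + 0.63) = min(1, 1.29) = 1.00
a ↔ c = 1 − |0.97 − 0.68| = 1 − 0.29 = 0.71
¬(a ↔ c) = 1 − 0.71 = 0.29
¬¬(a ↔ c) = 1 − 0.29 = 0.71
¬¬¬(a ↔ c) = 1 − 0.71 = 0.29
((b ↔ a) → ((c ↔ ((a ↔ b) ⊗ a)) ⊗ (c ↔ c))) ⊗ ¬¬¬(a ↔ c) = max(0, 1.00 + 0.29 − 1) = max(0, 0.29) = 0.29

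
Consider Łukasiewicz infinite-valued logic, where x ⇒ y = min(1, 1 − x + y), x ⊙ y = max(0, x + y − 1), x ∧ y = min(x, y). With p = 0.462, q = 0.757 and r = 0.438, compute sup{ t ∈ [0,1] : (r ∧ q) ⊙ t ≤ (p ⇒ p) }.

1.000

r ∧ q = min(0.438, 0.757) = 0.438
So the left factor is r ∧ q = 0.438.
p ⇒ p = min(1, 1 − 0.462 + 0.462) = min(1, 1.000) = 1.000
So the right-hand bound is p ⇒ p = 1.000.
The residuum of the Łukasiewicz t-norm gives the supremum: min(1, 1 − 0.438 + 1.000).
1 − 0.438 + 1.000 = 1.562, so t = min(1, 1.562) = 1.000.
Check: 0.438 ⊙ 1.000 = max(0, 0.438) = 0.438 ≤ 1.000.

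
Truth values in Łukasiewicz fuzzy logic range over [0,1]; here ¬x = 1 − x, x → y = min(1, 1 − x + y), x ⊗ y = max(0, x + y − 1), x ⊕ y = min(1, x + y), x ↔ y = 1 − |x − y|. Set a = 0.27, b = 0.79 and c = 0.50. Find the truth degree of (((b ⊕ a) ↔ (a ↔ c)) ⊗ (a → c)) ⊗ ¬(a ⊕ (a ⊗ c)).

b ⊕ a = min(1, 0.79 + 0.27) = min(1, 1.06) = 1.00
a ↔ c = 1 − |0.27 − 0.50| = 1 − 0.23 = 0.77
(b ⊕ a) ↔ (a ↔ c) = 1 − |1.00 − 0.77| = 1 − 0.23 = 0.77
a → c = min(1, 1 − 0.27 + 0.50) = min(1, 1.23) = 1.00
((b ⊕ a) ↔ (a ↔ c)) ⊗ (a → c) = max(0, 0.77 + 1.00 − 1) = max(0, 0.77) = 0.77
a ⊗ c = max(0, 0.27 + 0.50 − 1) = max(0, -0.23) = 0.00
a ⊕ (a ⊗ c) = min(1, 0.27 + 0.00) = min(1, 0.27) = 0.27
¬(a ⊕ (a ⊗ c)) = 1 − 0.27 = 0.73
(((b ⊕ a) ↔ (a ↔ c)) ⊗ (a → c)) ⊗ ¬(a ⊕ (a ⊗ c)) = max(0, 0.77 + 0.73 − 1) = max(0, 0.50) = 0.50

0.50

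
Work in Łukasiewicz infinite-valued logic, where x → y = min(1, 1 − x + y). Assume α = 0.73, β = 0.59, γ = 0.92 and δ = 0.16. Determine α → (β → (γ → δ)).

0.92

γ → δ = min(1, 1 − 0.92 + 0.16) = min(1, 0.24) = 0.24
β → (γ → δ) = min(1, 1 − 0.59 + 0.24) = min(1, 0.65) = 0.65
α → (β → (γ → δ)) = min(1, 1 − 0.73 + 0.65) = min(1, 0.92) = 0.92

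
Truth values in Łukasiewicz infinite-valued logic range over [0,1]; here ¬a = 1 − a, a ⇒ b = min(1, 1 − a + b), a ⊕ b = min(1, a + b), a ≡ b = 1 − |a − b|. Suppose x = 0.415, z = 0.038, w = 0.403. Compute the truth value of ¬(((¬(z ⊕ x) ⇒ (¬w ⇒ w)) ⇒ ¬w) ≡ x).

0.182

z ⊕ x = min(1, 0.038 + 0.415) = min(1, 0.453) = 0.453
¬(z ⊕ x) = 1 − 0.453 = 0.547
¬w = 1 − 0.403 = 0.597
¬w ⇒ w = min(1, 1 − 0.597 + 0.403) = min(1, 0.806) = 0.806
¬(z ⊕ x) ⇒ (¬w ⇒ w) = min(1, 1 − 0.547 + 0.806) = min(1, 1.259) = 1.000
(¬(z ⊕ x) ⇒ (¬w ⇒ w)) ⇒ ¬w = min(1, 1 − 1.000 + 0.597) = min(1, 0.597) = 0.597
((¬(z ⊕ x) ⇒ (¬w ⇒ w)) ⇒ ¬w) ≡ x = 1 − |0.597 − 0.415| = 1 − 0.182 = 0.818
¬(((¬(z ⊕ x) ⇒ (¬w ⇒ w)) ⇒ ¬w) ≡ x) = 1 − 0.818 = 0.182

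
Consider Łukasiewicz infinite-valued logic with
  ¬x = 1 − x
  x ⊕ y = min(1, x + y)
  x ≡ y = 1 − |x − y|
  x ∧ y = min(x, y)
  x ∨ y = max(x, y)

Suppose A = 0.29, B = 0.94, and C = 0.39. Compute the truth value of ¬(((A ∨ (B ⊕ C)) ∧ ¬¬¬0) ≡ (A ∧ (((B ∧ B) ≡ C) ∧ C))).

B ⊕ C = min(1, 0.94 + 0.39) = min(1, 1.33) = 1.00
A ∨ (B ⊕ C) = max(0.29, 1.00) = 1.00
¬0 = 1 − 0.00 = 1.00
¬¬0 = 1 − 1.00 = 0.00
¬¬¬0 = 1 − 0.00 = 1.00
(A ∨ (B ⊕ C)) ∧ ¬¬¬0 = min(1.00, 1.00) = 1.00
B ∧ B = min(0.94, 0.94) = 0.94
(B ∧ B) ≡ C = 1 − |0.94 − 0.39| = 1 − 0.55 = 0.45
((B ∧ B) ≡ C) ∧ C = min(0.45, 0.39) = 0.39
A ∧ (((B ∧ B) ≡ C) ∧ C) = min(0.29, 0.39) = 0.29
((A ∨ (B ⊕ C)) ∧ ¬¬¬0) ≡ (A ∧ (((B ∧ B) ≡ C) ∧ C)) = 1 − |1.00 − 0.29| = 1 − 0.71 = 0.29
¬(((A ∨ (B ⊕ C)) ∧ ¬¬¬0) ≡ (A ∧ (((B ∧ B) ≡ C) ∧ C))) = 1 − 0.29 = 0.71

0.71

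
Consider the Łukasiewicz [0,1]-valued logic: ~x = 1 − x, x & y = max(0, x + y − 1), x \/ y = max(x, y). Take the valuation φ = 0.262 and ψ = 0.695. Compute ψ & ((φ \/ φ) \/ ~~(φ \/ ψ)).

φ \/ φ = max(0.262, 0.262) = 0.262
φ \/ ψ = max(0.262, 0.695) = 0.695
~(φ \/ ψ) = 1 − 0.695 = 0.305
~~(φ \/ ψ) = 1 − 0.305 = 0.695
(φ \/ φ) \/ ~~(φ \/ ψ) = max(0.262, 0.695) = 0.695
ψ & ((φ \/ φ) \/ ~~(φ \/ ψ)) = max(0, 0.695 + 0.695 − 1) = max(0, 0.390) = 0.390

0.390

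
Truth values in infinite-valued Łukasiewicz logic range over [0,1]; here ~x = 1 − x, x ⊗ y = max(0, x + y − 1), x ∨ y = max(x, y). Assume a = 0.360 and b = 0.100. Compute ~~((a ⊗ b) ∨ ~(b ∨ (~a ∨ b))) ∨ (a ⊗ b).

a ⊗ b = max(0, 0.360 + 0.100 − 1) = max(0, -0.540) = 0.000
~a = 1 − 0.360 = 0.640
~a ∨ b = max(0.640, 0.100) = 0.640
b ∨ (~a ∨ b) = max(0.100, 0.640) = 0.640
~(b ∨ (~a ∨ b)) = 1 − 0.640 = 0.360
(a ⊗ b) ∨ ~(b ∨ (~a ∨ b)) = max(0.000, 0.360) = 0.360
~((a ⊗ b) ∨ ~(b ∨ (~a ∨ b))) = 1 − 0.360 = 0.640
~~((a ⊗ b) ∨ ~(b ∨ (~a ∨ b))) = 1 − 0.640 = 0.360
~~((a ⊗ b) ∨ ~(b ∨ (~a ∨ b))) ∨ (a ⊗ b) = max(0.360, 0.000) = 0.360

0.360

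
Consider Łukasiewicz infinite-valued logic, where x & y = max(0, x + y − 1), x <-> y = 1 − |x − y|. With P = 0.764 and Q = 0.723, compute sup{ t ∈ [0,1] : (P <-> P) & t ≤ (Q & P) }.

P <-> P = 1 − |0.764 − 0.764| = 1 − 0.000 = 1.000
So the left factor is P <-> P = 1.000.
Q & P = max(0, 0.723 + 0.764 − 1) = max(0, 0.487) = 0.487
So the right-hand bound is Q & P = 0.487.
The residuum of the Łukasiewicz t-norm gives the supremum: min(1, 1 − 1.000 + 0.487).
1 − 1.000 + 0.487 = 0.487, so t = min(1, 0.487) = 0.487.
Check: 1.000 & 0.487 = max(0, 0.487) = 0.487 ≤ 0.487.

0.487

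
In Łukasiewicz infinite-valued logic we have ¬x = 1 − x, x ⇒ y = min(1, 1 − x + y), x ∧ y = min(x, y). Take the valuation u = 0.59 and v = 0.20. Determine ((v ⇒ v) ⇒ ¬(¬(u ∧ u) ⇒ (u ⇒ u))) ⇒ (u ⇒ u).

v ⇒ v = min(1, 1 − 0.20 + 0.20) = min(1, 1.00) = 1.00
u ∧ u = min(0.59, 0.59) = 0.59
¬(u ∧ u) = 1 − 0.59 = 0.41
u ⇒ u = min(1, 1 − 0.59 + 0.59) = min(1, 1.00) = 1.00
¬(u ∧ u) ⇒ (u ⇒ u) = min(1, 1 − 0.41 + 1.00) = min(1, 1.59) = 1.00
¬(¬(u ∧ u) ⇒ (u ⇒ u)) = 1 − 1.00 = 0.00
(v ⇒ v) ⇒ ¬(¬(u ∧ u) ⇒ (u ⇒ u)) = min(1, 1 − 1.00 + 0.00) = min(1, 0.00) = 0.00
((v ⇒ v) ⇒ ¬(¬(u ∧ u) ⇒ (u ⇒ u))) ⇒ (u ⇒ u) = min(1, 1 − 0.00 + 1.00) = min(1, 2.00) = 1.00

1.00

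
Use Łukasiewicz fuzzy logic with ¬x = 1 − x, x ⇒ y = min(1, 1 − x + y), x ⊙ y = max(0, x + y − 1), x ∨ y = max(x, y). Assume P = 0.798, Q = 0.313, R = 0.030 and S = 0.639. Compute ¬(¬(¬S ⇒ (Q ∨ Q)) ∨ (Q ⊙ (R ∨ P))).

¬S = 1 − 0.639 = 0.361
Q ∨ Q = max(0.313, 0.313) = 0.313
¬S ⇒ (Q ∨ Q) = min(1, 1 − 0.361 + 0.313) = min(1, 0.952) = 0.952
¬(¬S ⇒ (Q ∨ Q)) = 1 − 0.952 = 0.048
R ∨ P = max(0.030, 0.798) = 0.798
Q ⊙ (R ∨ P) = max(0, 0.313 + 0.798 − 1) = max(0, 0.111) = 0.111
¬(¬S ⇒ (Q ∨ Q)) ∨ (Q ⊙ (R ∨ P)) = max(0.048, 0.111) = 0.111
¬(¬(¬S ⇒ (Q ∨ Q)) ∨ (Q ⊙ (R ∨ P))) = 1 − 0.111 = 0.889

0.889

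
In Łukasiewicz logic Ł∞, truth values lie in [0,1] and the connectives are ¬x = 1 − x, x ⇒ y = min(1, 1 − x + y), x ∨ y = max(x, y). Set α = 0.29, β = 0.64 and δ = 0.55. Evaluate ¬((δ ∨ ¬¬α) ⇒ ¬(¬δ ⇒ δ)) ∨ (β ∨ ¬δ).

¬α = 1 − 0.29 = 0.71
¬¬α = 1 − 0.71 = 0.29
δ ∨ ¬¬α = max(0.55, 0.29) = 0.55
¬δ = 1 − 0.55 = 0.45
¬δ ⇒ δ = min(1, 1 − 0.45 + 0.55) = min(1, 1.10) = 1.00
¬(¬δ ⇒ δ) = 1 − 1.00 = 0.00
(δ ∨ ¬¬α) ⇒ ¬(¬δ ⇒ δ) = min(1, 1 − 0.55 + 0.00) = min(1, 0.45) = 0.45
¬((δ ∨ ¬¬α) ⇒ ¬(¬δ ⇒ δ)) = 1 − 0.45 = 0.55
β ∨ ¬δ = max(0.64, 0.45) = 0.64
¬((δ ∨ ¬¬α) ⇒ ¬(¬δ ⇒ δ)) ∨ (β ∨ ¬δ) = max(0.55, 0.64) = 0.64

0.64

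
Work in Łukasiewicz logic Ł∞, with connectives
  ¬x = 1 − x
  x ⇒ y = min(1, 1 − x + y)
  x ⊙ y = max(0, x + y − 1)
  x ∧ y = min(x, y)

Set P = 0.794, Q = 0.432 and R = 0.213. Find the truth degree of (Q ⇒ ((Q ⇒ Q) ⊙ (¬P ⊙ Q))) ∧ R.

0.213

Q ⇒ Q = min(1, 1 − 0.432 + 0.432) = min(1, 1.000) = 1.000
¬P = 1 − 0.794 = 0.206
¬P ⊙ Q = max(0, 0.206 + 0.432 − 1) = max(0, -0.362) = 0.000
(Q ⇒ Q) ⊙ (¬P ⊙ Q) = max(0, 1.000 + 0.000 − 1) = max(0, 0.000) = 0.000
Q ⇒ ((Q ⇒ Q) ⊙ (¬P ⊙ Q)) = min(1, 1 − 0.432 + 0.000) = min(1, 0.568) = 0.568
(Q ⇒ ((Q ⇒ Q) ⊙ (¬P ⊙ Q))) ∧ R = min(0.568, 0.213) = 0.213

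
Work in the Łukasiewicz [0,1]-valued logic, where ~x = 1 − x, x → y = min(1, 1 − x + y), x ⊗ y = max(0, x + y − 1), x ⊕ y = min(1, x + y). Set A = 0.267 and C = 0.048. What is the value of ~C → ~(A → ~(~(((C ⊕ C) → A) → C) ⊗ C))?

0.048

~C = 1 − 0.048 = 0.952
C ⊕ C = min(1, 0.048 + 0.048) = min(1, 0.096) = 0.096
(C ⊕ C) → A = min(1, 1 − 0.096 + 0.267) = min(1, 1.171) = 1.000
((C ⊕ C) → A) → C = min(1, 1 − 1.000 + 0.048) = min(1, 0.048) = 0.048
~(((C ⊕ C) → A) → C) = 1 − 0.048 = 0.952
~(((C ⊕ C) → A) → C) ⊗ C = max(0, 0.952 + 0.048 − 1) = max(0, 0.000) = 0.000
~(~(((C ⊕ C) → A) → C) ⊗ C) = 1 − 0.000 = 1.000
A → ~(~(((C ⊕ C) → A) → C) ⊗ C) = min(1, 1 − 0.267 + 1.000) = min(1, 1.733) = 1.000
~(A → ~(~(((C ⊕ C) → A) → C) ⊗ C)) = 1 − 1.000 = 0.000
~C → ~(A → ~(~(((C ⊕ C) → A) → C) ⊗ C)) = min(1, 1 − 0.952 + 0.000) = min(1, 0.048) = 0.048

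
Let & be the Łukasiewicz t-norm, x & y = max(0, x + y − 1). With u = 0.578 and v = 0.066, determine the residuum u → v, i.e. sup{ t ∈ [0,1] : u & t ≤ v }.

0.488

The residuum of the Łukasiewicz t-norm gives the supremum: min(1, 1 − 0.578 + 0.066).
1 − 0.578 + 0.066 = 0.488, so t = min(1, 0.488) = 0.488.
Check: 0.578 & 0.488 = max(0, 0.066) = 0.066 ≤ 0.066.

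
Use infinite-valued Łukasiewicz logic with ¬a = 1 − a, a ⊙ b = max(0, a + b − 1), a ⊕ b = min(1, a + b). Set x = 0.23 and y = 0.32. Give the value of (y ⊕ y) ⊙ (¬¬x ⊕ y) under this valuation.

y ⊕ y = min(1, 0.32 + 0.32) = min(1, 0.64) = 0.64
¬x = 1 − 0.23 = 0.77
¬¬x = 1 − 0.77 = 0.23
¬¬x ⊕ y = min(1, 0.23 + 0.32) = min(1, 0.55) = 0.55
(y ⊕ y) ⊙ (¬¬x ⊕ y) = max(0, 0.64 + 0.55 − 1) = max(0, 0.19) = 0.19

0.19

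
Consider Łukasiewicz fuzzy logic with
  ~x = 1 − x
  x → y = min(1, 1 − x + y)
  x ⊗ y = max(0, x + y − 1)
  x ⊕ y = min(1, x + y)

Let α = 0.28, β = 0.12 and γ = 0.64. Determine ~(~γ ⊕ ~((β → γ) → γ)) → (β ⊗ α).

~γ = 1 − 0.64 = 0.36
β → γ = min(1, 1 − 0.12 + 0.64) = min(1, 1.52) = 1.00
(β → γ) → γ = min(1, 1 − 1.00 + 0.64) = min(1, 0.64) = 0.64
~((β → γ) → γ) = 1 − 0.64 = 0.36
~γ ⊕ ~((β → γ) → γ) = min(1, 0.36 + 0.36) = min(1, 0.72) = 0.72
~(~γ ⊕ ~((β → γ) → γ)) = 1 − 0.72 = 0.28
β ⊗ α = max(0, 0.12 + 0.28 − 1) = max(0, -0.60) = 0.00
~(~γ ⊕ ~((β → γ) → γ)) → (β ⊗ α) = min(1, 1 − 0.28 + 0.00) = min(1, 0.72) = 0.72

0.72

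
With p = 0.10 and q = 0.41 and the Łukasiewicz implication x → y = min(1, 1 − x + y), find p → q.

1.00

p → q = min(1, 1 − 0.10 + 0.41) = min(1, 1.31) = 1.00
For comparison, the Gödel implication (1 if x ≤ y else y) would give 1.00.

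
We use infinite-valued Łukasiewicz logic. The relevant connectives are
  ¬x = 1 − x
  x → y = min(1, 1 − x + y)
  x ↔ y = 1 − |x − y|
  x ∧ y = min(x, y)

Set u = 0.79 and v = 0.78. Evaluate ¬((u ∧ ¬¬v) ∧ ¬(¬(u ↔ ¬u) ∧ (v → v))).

0.58

¬v = 1 − 0.78 = 0.22
¬¬v = 1 − 0.22 = 0.78
u ∧ ¬¬v = min(0.79, 0.78) = 0.78
¬u = 1 − 0.79 = 0.21
u ↔ ¬u = 1 − |0.79 − 0.21| = 1 − 0.58 = 0.42
¬(u ↔ ¬u) = 1 − 0.42 = 0.58
v → v = min(1, 1 − 0.78 + 0.78) = min(1, 1.00) = 1.00
¬(u ↔ ¬u) ∧ (v → v) = min(0.58, 1.00) = 0.58
¬(¬(u ↔ ¬u) ∧ (v → v)) = 1 − 0.58 = 0.42
(u ∧ ¬¬v) ∧ ¬(¬(u ↔ ¬u) ∧ (v → v)) = min(0.78, 0.42) = 0.42
¬((u ∧ ¬¬v) ∧ ¬(¬(u ↔ ¬u) ∧ (v → v))) = 1 − 0.42 = 0.58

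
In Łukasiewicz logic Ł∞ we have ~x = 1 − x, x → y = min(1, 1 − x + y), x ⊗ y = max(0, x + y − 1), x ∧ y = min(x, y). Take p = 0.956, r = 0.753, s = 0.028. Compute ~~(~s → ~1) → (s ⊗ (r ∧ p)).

~s = 1 − 0.028 = 0.972
~1 = 1 − 1.000 = 0.000
~s → ~1 = min(1, 1 − 0.972 + 0.000) = min(1, 0.028) = 0.028
~(~s → ~1) = 1 − 0.028 = 0.972
~~(~s → ~1) = 1 − 0.972 = 0.028
r ∧ p = min(0.753, 0.956) = 0.753
s ⊗ (r ∧ p) = max(0, 0.028 + 0.753 − 1) = max(0, -0.219) = 0.000
~~(~s → ~1) → (s ⊗ (r ∧ p)) = min(1, 1 − 0.028 + 0.000) = min(1, 0.972) = 0.972

0.972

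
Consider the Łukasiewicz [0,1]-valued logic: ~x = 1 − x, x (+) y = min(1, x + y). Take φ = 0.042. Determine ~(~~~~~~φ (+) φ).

0.916

~φ = 1 − 0.042 = 0.958
~~φ = 1 − 0.958 = 0.042
~~~φ = 1 − 0.042 = 0.958
~~~~φ = 1 − 0.958 = 0.042
~~~~~φ = 1 − 0.042 = 0.958
~~~~~~φ = 1 − 0.958 = 0.042
~~~~~~φ (+) φ = min(1, 0.042 + 0.042) = min(1, 0.084) = 0.084
~(~~~~~~φ (+) φ) = 1 − 0.084 = 0.916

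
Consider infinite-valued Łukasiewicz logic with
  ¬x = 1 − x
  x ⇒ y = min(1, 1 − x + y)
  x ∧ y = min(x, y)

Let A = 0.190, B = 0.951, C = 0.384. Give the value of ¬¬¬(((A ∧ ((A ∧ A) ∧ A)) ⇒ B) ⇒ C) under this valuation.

A ∧ A = min(0.190, 0.190) = 0.190
(A ∧ A) ∧ A = min(0.190, 0.190) = 0.190
A ∧ ((A ∧ A) ∧ A) = min(0.190, 0.190) = 0.190
(A ∧ ((A ∧ A) ∧ A)) ⇒ B = min(1, 1 − 0.190 + 0.951) = min(1, 1.761) = 1.000
((A ∧ ((A ∧ A) ∧ A)) ⇒ B) ⇒ C = min(1, 1 − 1.000 + 0.384) = min(1, 0.384) = 0.384
¬(((A ∧ ((A ∧ A) ∧ A)) ⇒ B) ⇒ C) = 1 − 0.384 = 0.616
¬¬(((A ∧ ((A ∧ A) ∧ A)) ⇒ B) ⇒ C) = 1 − 0.616 = 0.384
¬¬¬(((A ∧ ((A ∧ A) ∧ A)) ⇒ B) ⇒ C) = 1 − 0.384 = 0.616

0.616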